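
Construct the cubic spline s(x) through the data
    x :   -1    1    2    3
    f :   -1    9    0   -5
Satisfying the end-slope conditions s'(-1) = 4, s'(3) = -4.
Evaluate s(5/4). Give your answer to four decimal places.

Let M_i = s''(x_i). Step sizes h_i = 2, 1, 1; slopes of the chords Δ_i = (y_(i+1) - y_i)/h_i = 5, -9, -5.
  2·M_0 + 6·M_1 + 1·M_2 = 6(Δ_1 - Δ_0) = -84
  1·M_1 + 4·M_2 + 1·M_3 = 6(Δ_2 - Δ_1) = 24
Clamped end conditions give two more equations: 2h_0·M_0 + h_0·M_1 = 6(Δ_0 - s'(-1)) = 6 and h_2·M_2 + 2h_2·M_3 = 6(s'(3) - Δ_2) = 6.
Hence M_0 = 125/11, M_1 = -217/11, M_2 = 128/11, M_3 = -31/11.
On [1, 2], s(x) = 9 - 48/11·(x - 1) - 217/22·(x - 1)² + 115/22·(x - 1)³.
With (x - 1) = 1/4: s(5/4) = 10383/1408.

7.3743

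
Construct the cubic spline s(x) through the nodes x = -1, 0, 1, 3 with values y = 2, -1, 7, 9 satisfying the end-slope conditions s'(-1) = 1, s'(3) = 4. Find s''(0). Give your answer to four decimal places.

26.7273

With M_i denoting the second derivative at x_i, h_i = 1, 1, 2, and Δ_i = (y_(i+1) − y_i)/h_i = -3, 8, 1:
  1·M_0 + 4·M_1 + 1·M_2 = 6(Δ_1 - Δ_0) = 66
  1·M_1 + 6·M_2 + 2·M_3 = 6(Δ_2 - Δ_1) = -42
Clamped end conditions give two more equations: 2h_0·M_0 + h_0·M_1 = 6(Δ_0 - s'(-1)) = -24 and h_2·M_2 + 2h_2·M_3 = 6(s'(3) - Δ_2) = 18.
Forward elimination and back-substitution give M_0 = -279/11, M_1 = 294/11, M_2 = -171/11, M_3 = 135/11.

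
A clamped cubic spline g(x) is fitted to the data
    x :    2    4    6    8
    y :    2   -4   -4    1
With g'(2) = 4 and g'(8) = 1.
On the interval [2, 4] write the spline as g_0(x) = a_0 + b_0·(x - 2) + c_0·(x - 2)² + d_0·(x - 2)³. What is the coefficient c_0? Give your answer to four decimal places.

-6.5500

With m_i denoting the second derivative at x_i, h_i = 2, 2, 2, and Δ_i = (y_(i+1) − y_i)/h_i = -3, 0, 5/2:
  2·m_0 + 8·m_1 + 2·m_2 = 6(Δ_1 - Δ_0) = 18
  2·m_1 + 8·m_2 + 2·m_3 = 6(Δ_2 - Δ_1) = 15
Clamped end conditions give two more equations: 2h_0·m_0 + h_0·m_1 = 6(Δ_0 - g'(2)) = -42 and h_2·m_2 + 2h_2·m_3 = 6(g'(8) - Δ_2) = -9.
Hence m_0 = -131/10, m_1 = 26/5, m_2 = 13/10, m_3 = -29/10.
On [2, 4], with g_0(x) = a_0 + b_0·(x - 2) + c_0·(x - 2)² + d_0·(x - 2)³: c_0 = m_0/2 = -131/20, d_0 = (m_1 - m_0)/(6h_0) = 61/40, b_0 = Δ_0 - h_0(2m_0 + m_1)/6 = 4.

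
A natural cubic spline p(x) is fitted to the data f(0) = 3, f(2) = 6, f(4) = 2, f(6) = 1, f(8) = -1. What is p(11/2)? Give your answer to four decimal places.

1.1144

Let m_i = p''(x_i). Step sizes h_i = 2, 2, 2, 2; slopes of the chords Δ_i = (y_(i+1) - y_i)/h_i = 3/2, -2, -1/2, -1.
  2·m_0 + 8·m_1 + 2·m_2 = 6(Δ_1 - Δ_0) = -21
  2·m_1 + 8·m_2 + 2·m_3 = 6(Δ_2 - Δ_1) = 9
  2·m_2 + 8·m_3 + 2·m_4 = 6(Δ_3 - Δ_2) = -3
Natural end conditions: m_0 = m_4 = 0.
Solving the tridiagonal system: m_0 = 0, m_1 = -177/56, m_2 = 15/7, m_3 = -51/56, m_4 = 0.
On [4, 6], p(x) = 2 - 13/8·(x - 4) + 15/14·(x - 4)² - 57/224·(x - 4)³.
With (x - 4) = 3/2: p(11/2) = 1997/1792.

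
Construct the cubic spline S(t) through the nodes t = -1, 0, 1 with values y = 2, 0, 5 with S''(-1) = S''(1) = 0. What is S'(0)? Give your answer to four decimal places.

1.5000

Put M_i = S'' at the i-th knot. Here h = (1, 1) and Δ = (-2, 5), so the interior equations h_(i-1)·M_(i-1) + 2(h_(i-1)+h_i)·M_i + h_i·M_(i+1) = 6(Δ_i − Δ_(i-1)) read
  1·M_0 + 4·M_1 + 1·M_2 = 6(Δ_1 - Δ_0) = 42
Natural end conditions: M_0 = M_2 = 0.
Solving: M_0 = 0, M_1 = 21/2, M_2 = 0.
On [0, 1], S'(t) = b_1 + 2c_1·t + 3d_1·t² with b_1 = Δ_1 - h_1(2M_1 + M_2)/6 = 3/2, c_1 = M_1/2 = 21/4, d_1 = (M_2 - M_1)/(6h_1) = -7/4. So S'(0) = 3/2.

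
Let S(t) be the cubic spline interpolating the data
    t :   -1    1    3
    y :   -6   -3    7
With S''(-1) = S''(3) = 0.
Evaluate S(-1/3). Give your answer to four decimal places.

-5.5185

Let m_i = S''(x_i). Step sizes h_i = 2, 2; slopes of the chords Δ_i = (y_(i+1) - y_i)/h_i = 3/2, 5.
  2·m_0 + 8·m_1 + 2·m_2 = 6(Δ_1 - Δ_0) = 21
Natural end conditions: m_0 = m_2 = 0.
Solving the tridiagonal system: m_0 = 0, m_1 = 21/8, m_2 = 0.
On [-1, 1], S(t) = -6 + 5/8·(t + 1) + 0·(t + 1)² + 7/32·(t + 1)³.
With (t + 1) = 2/3: S(-1/3) = -149/27.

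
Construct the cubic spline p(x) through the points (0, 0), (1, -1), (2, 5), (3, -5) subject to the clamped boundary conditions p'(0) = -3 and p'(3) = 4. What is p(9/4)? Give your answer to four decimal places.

2.4813

Put M_i = p'' at the i-th knot. Here h = (1, 1, 1) and Δ = (-1, 6, -10), so the interior equations h_(i-1)·M_(i-1) + 2(h_(i-1)+h_i)·M_i + h_i·M_(i+1) = 6(Δ_i − Δ_(i-1)) read
  1·M_0 + 4·M_1 + 1·M_2 = 6(Δ_1 - Δ_0) = 42
  1·M_1 + 4·M_2 + 1·M_3 = 6(Δ_2 - Δ_1) = -96
Clamped end conditions give two more equations: 2h_0·M_0 + h_0·M_1 = 6(Δ_0 - p'(0)) = 12 and h_2·M_2 + 2h_2·M_3 = 6(p'(3) - Δ_2) = 84.
Solving: M_0 = -86/15, M_1 = 352/15, M_2 = -692/15, M_3 = 976/15.
On [2, 3], p(x) = 5 - 82/15·(x - 2) - 346/15·(x - 2)² + 278/15·(x - 2)³.
With (x - 2) = 1/4: p(9/4) = 397/160.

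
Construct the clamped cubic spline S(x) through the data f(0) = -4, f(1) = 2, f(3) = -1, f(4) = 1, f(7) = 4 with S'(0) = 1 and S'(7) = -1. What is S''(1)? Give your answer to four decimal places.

Let σ_i = S''(x_i). Step sizes h_i = 1, 2, 1, 3; slopes of the chords Δ_i = (y_(i+1) - y_i)/h_i = 6, -3/2, 2, 1.
  1·σ_0 + 6·σ_1 + 2·σ_2 = 6(Δ_1 - Δ_0) = -45
  2·σ_1 + 6·σ_2 + 1·σ_3 = 6(Δ_2 - Δ_1) = 21
  1·σ_2 + 8·σ_3 + 3·σ_4 = 6(Δ_3 - Δ_2) = -6
Clamped end conditions give two more equations: 2h_0·σ_0 + h_0·σ_1 = 6(Δ_0 - S'(0)) = 30 and h_3·σ_3 + 2h_3·σ_4 = 6(S'(7) - Δ_3) = -12.
Solving: σ_0 = 2681/122, σ_1 = -851/61, σ_2 = 2041/244, σ_3 = -157/122, σ_4 = -331/244.

-13.9508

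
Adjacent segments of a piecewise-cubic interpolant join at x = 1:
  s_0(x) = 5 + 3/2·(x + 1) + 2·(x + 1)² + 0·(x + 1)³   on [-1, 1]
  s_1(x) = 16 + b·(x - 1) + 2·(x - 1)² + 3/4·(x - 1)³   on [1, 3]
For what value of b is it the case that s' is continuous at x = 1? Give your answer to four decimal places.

s_0'(x) = 3/2 + 4·(x + 1) + 0·(x + 1)², so s_0'(1) = 19/2. On the right, s_1'(1) = b, so b = 19/2.

9.5000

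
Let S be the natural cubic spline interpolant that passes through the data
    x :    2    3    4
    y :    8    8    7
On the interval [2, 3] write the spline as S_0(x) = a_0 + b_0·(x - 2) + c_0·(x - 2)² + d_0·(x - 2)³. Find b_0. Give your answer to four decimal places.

0.2500

Write M_i for S''(x_i). With h_i = 1, 1 and divided differences Δ_i = 0, -1, the continuity of S' gives the tridiagonal system
  1·M_0 + 4·M_1 + 1·M_2 = 6(Δ_1 - Δ_0) = -6
Natural end conditions: M_0 = M_2 = 0.
Solving: M_0 = 0, M_1 = -3/2, M_2 = 0.
On [2, 3], with S_0(x) = a_0 + b_0·(x - 2) + c_0·(x - 2)² + d_0·(x - 2)³: c_0 = M_0/2 = 0, d_0 = (M_1 - M_0)/(6h_0) = -1/4, b_0 = Δ_0 - h_0(2M_0 + M_1)/6 = 1/4.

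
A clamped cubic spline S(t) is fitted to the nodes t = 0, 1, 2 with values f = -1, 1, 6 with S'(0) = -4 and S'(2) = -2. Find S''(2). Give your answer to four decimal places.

-24.5000

With m_i denoting the second derivative at x_i, h_i = 1, 1, and Δ_i = (y_(i+1) − y_i)/h_i = 2, 5:
  1·m_0 + 4·m_1 + 1·m_2 = 6(Δ_1 - Δ_0) = 18
Clamped end conditions give two more equations: 2h_0·m_0 + h_0·m_1 = 6(Δ_0 - S'(0)) = 36 and h_1·m_1 + 2h_1·m_2 = 6(S'(2) - Δ_1) = -42.
Solving: m_0 = 29/2, m_1 = 7, m_2 = -49/2.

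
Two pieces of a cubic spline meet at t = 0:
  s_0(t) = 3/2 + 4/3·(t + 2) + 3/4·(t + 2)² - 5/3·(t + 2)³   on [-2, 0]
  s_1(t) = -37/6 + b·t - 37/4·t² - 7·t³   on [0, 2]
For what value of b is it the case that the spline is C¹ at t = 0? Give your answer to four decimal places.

-15.6667

s_0'(t) = 4/3 + 3/2·(t + 2) - 5·(t + 2)², so s_0'(0) = -47/3. On the right, s_1'(0) = b, so b = -47/3.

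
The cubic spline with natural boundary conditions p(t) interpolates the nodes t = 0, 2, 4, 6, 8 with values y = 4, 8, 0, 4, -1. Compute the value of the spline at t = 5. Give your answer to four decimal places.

1.4576

With M_i denoting the second derivative at x_i, h_i = 2, 2, 2, 2, and Δ_i = (y_(i+1) − y_i)/h_i = 2, -4, 2, -5/2:
  2·M_0 + 8·M_1 + 2·M_2 = 6(Δ_1 - Δ_0) = -36
  2·M_1 + 8·M_2 + 2·M_3 = 6(Δ_2 - Δ_1) = 36
  2·M_2 + 8·M_3 + 2·M_4 = 6(Δ_3 - Δ_2) = -27
Natural end conditions: M_0 = M_4 = 0.
Solving: M_0 = 0, M_1 = -711/112, M_2 = 207/28, M_3 = -585/112, M_4 = 0.
On [4, 6], p(t) = 0 - 19/16·(t - 4) + 207/56·(t - 4)² - 471/448·(t - 4)³.
With (t - 4) = 1: p(5) = 653/448.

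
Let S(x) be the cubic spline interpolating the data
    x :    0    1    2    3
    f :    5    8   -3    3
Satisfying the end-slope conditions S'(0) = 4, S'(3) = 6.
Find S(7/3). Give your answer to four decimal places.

Put M_i = S'' at the i-th knot. Here h = (1, 1, 1) and Δ = (3, -11, 6), so the interior equations h_(i-1)·M_(i-1) + 2(h_(i-1)+h_i)·M_i + h_i·M_(i+1) = 6(Δ_i − Δ_(i-1)) read
  1·M_0 + 4·M_1 + 1·M_2 = 6(Δ_1 - Δ_0) = -84
  1·M_1 + 4·M_2 + 1·M_3 = 6(Δ_2 - Δ_1) = 102
Clamped end conditions give two more equations: 2h_0·M_0 + h_0·M_1 = 6(Δ_0 - S'(0)) = -6 and h_2·M_2 + 2h_2·M_3 = 6(S'(3) - Δ_2) = 0.
Solving: M_0 = 212/15, M_1 = -514/15, M_2 = 584/15, M_3 = -292/15.
On [2, 3], S(x) = -3 - 56/15·(x - 2) + 292/15·(x - 2)² - 146/15·(x - 2)³.
With (x - 2) = 1/3: S(7/3) = -989/405.

-2.4420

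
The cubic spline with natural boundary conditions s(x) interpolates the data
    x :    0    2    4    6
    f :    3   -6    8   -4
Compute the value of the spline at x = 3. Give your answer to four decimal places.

1.2250

Write M_i for s''(x_i). With h_i = 2, 2, 2 and divided differences Δ_i = -9/2, 7, -6, the continuity of s' gives the tridiagonal system
  2·M_0 + 8·M_1 + 2·M_2 = 6(Δ_1 - Δ_0) = 69
  2·M_1 + 8·M_2 + 2·M_3 = 6(Δ_2 - Δ_1) = -78
Natural end conditions: M_0 = M_3 = 0.
Forward elimination and back-substitution give M_0 = 0, M_1 = 59/5, M_2 = -127/10, M_3 = 0.
On [2, 4], s(x) = -6 + 101/30·(x - 2) + 59/10·(x - 2)² - 49/24·(x - 2)³.
With (x - 2) = 1: s(3) = 49/40.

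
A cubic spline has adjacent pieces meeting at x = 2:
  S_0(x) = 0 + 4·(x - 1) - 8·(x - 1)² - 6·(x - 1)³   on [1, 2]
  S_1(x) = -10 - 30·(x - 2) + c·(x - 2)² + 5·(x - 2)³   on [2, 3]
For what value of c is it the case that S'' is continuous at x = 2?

S_0''(x) = -16 - 36·(x - 1), so S_0''(2) = -52. On the right, S_1''(2) = 2c, so c = -26.

-26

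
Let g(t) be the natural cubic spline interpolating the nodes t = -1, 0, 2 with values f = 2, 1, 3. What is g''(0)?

Put M_i = g'' at the i-th knot. Here h = (1, 2) and Δ = (-1, 1), so the interior equations h_(i-1)·M_(i-1) + 2(h_(i-1)+h_i)·M_i + h_i·M_(i+1) = 6(Δ_i − Δ_(i-1)) read
  1·M_0 + 6·M_1 + 2·M_2 = 6(Δ_1 - Δ_0) = 12
Natural end conditions: M_0 = M_2 = 0.
Forward elimination and back-substitution give M_0 = 0, M_1 = 2, M_2 = 0.

2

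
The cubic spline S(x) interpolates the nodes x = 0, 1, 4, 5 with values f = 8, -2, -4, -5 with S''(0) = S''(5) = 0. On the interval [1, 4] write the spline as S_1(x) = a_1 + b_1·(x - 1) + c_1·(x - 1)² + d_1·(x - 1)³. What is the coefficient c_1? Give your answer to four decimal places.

Put M_i = S'' at the i-th knot. Here h = (1, 3, 1) and Δ = (-10, -2/3, -1), so the interior equations h_(i-1)·M_(i-1) + 2(h_(i-1)+h_i)·M_i + h_i·M_(i+1) = 6(Δ_i − Δ_(i-1)) read
  1·M_0 + 8·M_1 + 3·M_2 = 6(Δ_1 - Δ_0) = 56
  3·M_1 + 8·M_2 + 1·M_3 = 6(Δ_2 - Δ_1) = -2
Natural end conditions: M_0 = M_3 = 0.
Hence M_0 = 0, M_1 = 454/55, M_2 = -184/55, M_3 = 0.
On [1, 4], with S_1(x) = a_1 + b_1·(x - 1) + c_1·(x - 1)² + d_1·(x - 1)³: c_1 = M_1/2 = 227/55, d_1 = (M_2 - M_1)/(6h_1) = -29/45, b_1 = Δ_1 - h_1(2M_1 + M_2)/6 = -1196/165.

4.1273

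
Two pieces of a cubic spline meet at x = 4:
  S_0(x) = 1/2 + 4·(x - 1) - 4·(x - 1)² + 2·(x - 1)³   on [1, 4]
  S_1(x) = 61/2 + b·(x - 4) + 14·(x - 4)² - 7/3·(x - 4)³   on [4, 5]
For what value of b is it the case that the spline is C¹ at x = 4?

S_0'(x) = 4 - 8·(x - 1) + 6·(x - 1)², so S_0'(4) = 34. On the right, S_1'(4) = b, so b = 34.

34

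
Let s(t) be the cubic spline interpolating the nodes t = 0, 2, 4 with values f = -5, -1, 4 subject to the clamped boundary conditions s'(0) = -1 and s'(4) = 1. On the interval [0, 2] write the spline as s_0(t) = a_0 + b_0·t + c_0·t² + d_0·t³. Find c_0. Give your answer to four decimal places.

2.3125

Write m_i for s''(x_i). With h_i = 2, 2 and divided differences Δ_i = 2, 5/2, the continuity of s' gives the tridiagonal system
  2·m_0 + 8·m_1 + 2·m_2 = 6(Δ_1 - Δ_0) = 3
Clamped end conditions give two more equations: 2h_0·m_0 + h_0·m_1 = 6(Δ_0 - s'(0)) = 18 and h_1·m_1 + 2h_1·m_2 = 6(s'(4) - Δ_1) = -9.
Solving the tridiagonal system: m_0 = 37/8, m_1 = -1/4, m_2 = -17/8.
On [0, 2], with s_0(t) = a_0 + b_0·t + c_0·t² + d_0·t³: c_0 = m_0/2 = 37/16, d_0 = (m_1 - m_0)/(6h_0) = -13/32, b_0 = Δ_0 - h_0(2m_0 + m_1)/6 = -1.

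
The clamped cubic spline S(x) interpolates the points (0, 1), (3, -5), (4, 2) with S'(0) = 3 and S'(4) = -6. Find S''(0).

-14

With m_i denoting the second derivative at x_i, h_i = 3, 1, and Δ_i = (y_(i+1) − y_i)/h_i = -2, 7:
  3·m_0 + 8·m_1 + 1·m_2 = 6(Δ_1 - Δ_0) = 54
Clamped end conditions give two more equations: 2h_0·m_0 + h_0·m_1 = 6(Δ_0 - S'(0)) = -30 and h_1·m_1 + 2h_1·m_2 = 6(S'(4) - Δ_1) = -78.
Forward elimination and back-substitution give m_0 = -14, m_1 = 18, m_2 = -48.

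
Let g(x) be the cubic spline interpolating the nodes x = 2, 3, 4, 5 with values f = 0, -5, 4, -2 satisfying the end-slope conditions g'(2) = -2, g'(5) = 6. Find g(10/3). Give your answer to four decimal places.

Put m_i = g'' at the i-th knot. Here h = (1, 1, 1) and Δ = (-5, 9, -6), so the interior equations h_(i-1)·m_(i-1) + 2(h_(i-1)+h_i)·m_i + h_i·m_(i+1) = 6(Δ_i − Δ_(i-1)) read
  1·m_0 + 4·m_1 + 1·m_2 = 6(Δ_1 - Δ_0) = 84
  1·m_1 + 4·m_2 + 1·m_3 = 6(Δ_2 - Δ_1) = -90
Clamped end conditions give two more equations: 2h_0·m_0 + h_0·m_1 = 6(Δ_0 - g'(2)) = -18 and h_2·m_2 + 2h_2·m_3 = 6(g'(5) - Δ_2) = 72.
Forward elimination and back-substitution give m_0 = -436/15, m_1 = 602/15, m_2 = -712/15, m_3 = 896/15.
On [3, 4], g(x) = -5 + 53/15·(x - 3) + 301/15·(x - 3)² - 73/5·(x - 3)³.
With (x - 3) = 1/3: g(10/3) = -32/15.

-2.1333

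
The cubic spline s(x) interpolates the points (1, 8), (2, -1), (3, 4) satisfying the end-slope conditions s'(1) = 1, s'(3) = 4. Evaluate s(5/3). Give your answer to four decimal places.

With M_i denoting the second derivative at x_i, h_i = 1, 1, and Δ_i = (y_(i+1) − y_i)/h_i = -9, 5:
  1·M_0 + 4·M_1 + 1·M_2 = 6(Δ_1 - Δ_0) = 84
Clamped end conditions give two more equations: 2h_0·M_0 + h_0·M_1 = 6(Δ_0 - s'(1)) = -60 and h_1·M_1 + 2h_1·M_2 = 6(s'(3) - Δ_1) = -6.
Solving the tridiagonal system: M_0 = -99/2, M_1 = 39, M_2 = -45/2.
On [1, 2], s(x) = 8 + 1·(x - 1) - 99/4·(x - 1)² + 59/4·(x - 1)³.
With (x - 1) = 2/3: s(5/3) = 55/27.

2.0370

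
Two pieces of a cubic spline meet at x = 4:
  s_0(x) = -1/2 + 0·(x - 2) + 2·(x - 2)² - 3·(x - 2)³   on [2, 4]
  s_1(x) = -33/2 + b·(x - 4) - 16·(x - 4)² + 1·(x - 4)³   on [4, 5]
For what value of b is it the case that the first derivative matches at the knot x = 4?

s_0'(x) = 0 + 4·(x - 2) - 9·(x - 2)², so s_0'(4) = -28. On the right, s_1'(4) = b, so b = -28.

-28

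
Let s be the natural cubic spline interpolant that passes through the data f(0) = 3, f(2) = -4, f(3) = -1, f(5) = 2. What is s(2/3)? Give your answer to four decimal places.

Write m_i for s''(x_i). With h_i = 2, 1, 2 and divided differences Δ_i = -7/2, 3, 3/2, the continuity of s' gives the tridiagonal system
  2·m_0 + 6·m_1 + 1·m_2 = 6(Δ_1 - Δ_0) = 39
  1·m_1 + 6·m_2 + 2·m_3 = 6(Δ_2 - Δ_1) = -9
Natural end conditions: m_0 = m_3 = 0.
Solving the tridiagonal system: m_0 = 0, m_1 = 243/35, m_2 = -93/35, m_3 = 0.
On [0, 2], s(x) = 3 - 407/70·x + 0·x² + 81/140·x³.
With x = 2/3: s(2/3) = -74/105.

-0.7048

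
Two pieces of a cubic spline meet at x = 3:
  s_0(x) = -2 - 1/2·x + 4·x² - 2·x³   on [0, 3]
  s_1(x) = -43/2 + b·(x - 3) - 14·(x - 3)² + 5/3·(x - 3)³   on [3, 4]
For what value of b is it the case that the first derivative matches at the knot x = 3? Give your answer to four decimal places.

s_0'(x) = -1/2 + 8·x - 6·x², so s_0'(3) = -61/2. On the right, s_1'(3) = b, so b = -61/2.

-30.5000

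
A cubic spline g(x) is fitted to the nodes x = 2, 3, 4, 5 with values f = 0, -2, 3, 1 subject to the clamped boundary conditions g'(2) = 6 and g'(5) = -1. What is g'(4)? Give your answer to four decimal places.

With M_i denoting the second derivative at x_i, h_i = 1, 1, 1, and Δ_i = (y_(i+1) − y_i)/h_i = -2, 5, -2:
  1·M_0 + 4·M_1 + 1·M_2 = 6(Δ_1 - Δ_0) = 42
  1·M_1 + 4·M_2 + 1·M_3 = 6(Δ_2 - Δ_1) = -42
Clamped end conditions give two more equations: 2h_0·M_0 + h_0·M_1 = 6(Δ_0 - g'(2)) = -48 and h_2·M_2 + 2h_2·M_3 = 6(g'(5) - Δ_2) = 6.
Hence M_0 = -544/15, M_1 = 368/15, M_2 = -298/15, M_3 = 194/15.
On [4, 5], g'(x) = b_2 + 2c_2·(x - 4) + 3d_2·(x - 4)² with b_2 = Δ_2 - h_2(2M_2 + M_3)/6 = 37/15, c_2 = M_2/2 = -149/15, d_2 = (M_3 - M_2)/(6h_2) = 82/15. So g'(4) = 37/15.

2.4667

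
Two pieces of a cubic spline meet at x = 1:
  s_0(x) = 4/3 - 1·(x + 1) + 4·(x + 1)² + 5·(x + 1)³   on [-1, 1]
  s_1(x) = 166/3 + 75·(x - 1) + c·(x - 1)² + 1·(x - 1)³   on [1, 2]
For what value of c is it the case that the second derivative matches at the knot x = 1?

34

s_0''(x) = 8 + 30·(x + 1), so s_0''(1) = 68. On the right, s_1''(1) = 2c, so c = 34.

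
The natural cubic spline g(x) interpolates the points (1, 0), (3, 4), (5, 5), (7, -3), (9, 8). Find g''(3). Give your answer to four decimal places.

Let M_i = g''(x_i). Step sizes h_i = 2, 2, 2, 2; slopes of the chords Δ_i = (y_(i+1) - y_i)/h_i = 2, 1/2, -4, 11/2.
  2·M_0 + 8·M_1 + 2·M_2 = 6(Δ_1 - Δ_0) = -9
  2·M_1 + 8·M_2 + 2·M_3 = 6(Δ_2 - Δ_1) = -27
  2·M_2 + 8·M_3 + 2·M_4 = 6(Δ_3 - Δ_2) = 57
Natural end conditions: M_0 = M_4 = 0.
Solving the tridiagonal system: M_0 = 0, M_1 = 15/56, M_2 = -39/7, M_3 = 477/56, M_4 = 0.

0.2679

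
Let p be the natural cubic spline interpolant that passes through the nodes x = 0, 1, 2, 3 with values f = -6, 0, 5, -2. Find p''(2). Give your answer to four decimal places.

With m_i denoting the second derivative at x_i, h_i = 1, 1, 1, and Δ_i = (y_(i+1) − y_i)/h_i = 6, 5, -7:
  1·m_0 + 4·m_1 + 1·m_2 = 6(Δ_1 - Δ_0) = -6
  1·m_1 + 4·m_2 + 1·m_3 = 6(Δ_2 - Δ_1) = -72
Natural end conditions: m_0 = m_3 = 0.
Forward elimination and back-substitution give m_0 = 0, m_1 = 16/5, m_2 = -94/5, m_3 = 0.

-18.8000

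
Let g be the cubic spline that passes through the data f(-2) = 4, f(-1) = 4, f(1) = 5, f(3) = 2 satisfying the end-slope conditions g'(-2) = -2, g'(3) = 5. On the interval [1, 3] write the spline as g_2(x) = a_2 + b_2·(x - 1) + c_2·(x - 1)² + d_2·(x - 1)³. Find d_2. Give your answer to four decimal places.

1.4185

Write m_i for g''(x_i). With h_i = 1, 2, 2 and divided differences Δ_i = 0, 1/2, -3/2, the continuity of g' gives the tridiagonal system
  1·m_0 + 6·m_1 + 2·m_2 = 6(Δ_1 - Δ_0) = 3
  2·m_1 + 8·m_2 + 2·m_3 = 6(Δ_2 - Δ_1) = -12
Clamped end conditions give two more equations: 2h_0·m_0 + h_0·m_1 = 6(Δ_0 - g'(-2)) = 12 and h_2·m_2 + 2h_2·m_3 = 6(g'(3) - Δ_2) = 39.
Forward elimination and back-substitution give m_0 = 124/23, m_1 = 28/23, m_2 = -223/46, m_3 = 280/23.
On [1, 3], with g_2(x) = a_2 + b_2·(x - 1) + c_2·(x - 1)² + d_2·(x - 1)³: c_2 = m_2/2 = -223/92, d_2 = (m_3 - m_2)/(6h_2) = 261/184, b_2 = Δ_2 - h_2(2m_2 + m_3)/6 = -107/46.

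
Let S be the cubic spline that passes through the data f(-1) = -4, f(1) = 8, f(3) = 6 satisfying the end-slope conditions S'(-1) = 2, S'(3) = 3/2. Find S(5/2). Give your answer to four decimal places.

Write M_i for S''(x_i). With h_i = 2, 2 and divided differences Δ_i = 6, -1, the continuity of S' gives the tridiagonal system
  2·M_0 + 8·M_1 + 2·M_2 = 6(Δ_1 - Δ_0) = -42
Clamped end conditions give two more equations: 2h_0·M_0 + h_0·M_1 = 6(Δ_0 - S'(-1)) = 24 and h_1·M_1 + 2h_1·M_2 = 6(S'(3) - Δ_1) = 15.
Hence M_0 = 89/8, M_1 = -41/4, M_2 = 71/8.
On [1, 3], S(t) = 8 + 23/8·(t - 1) - 41/8·(t - 1)² + 51/32·(t - 1)³.
With (t - 1) = 3/2: S(5/2) = 1577/256.

6.1602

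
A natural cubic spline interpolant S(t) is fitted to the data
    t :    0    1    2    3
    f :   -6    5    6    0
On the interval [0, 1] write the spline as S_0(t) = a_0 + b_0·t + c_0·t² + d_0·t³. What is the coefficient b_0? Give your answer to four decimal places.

13.2000

Let σ_i = S''(x_i). Step sizes h_i = 1, 1, 1; slopes of the chords Δ_i = (y_(i+1) - y_i)/h_i = 11, 1, -6.
  1·σ_0 + 4·σ_1 + 1·σ_2 = 6(Δ_1 - Δ_0) = -60
  1·σ_1 + 4·σ_2 + 1·σ_3 = 6(Δ_2 - Δ_1) = -42
Natural end conditions: σ_0 = σ_3 = 0.
Solving: σ_0 = 0, σ_1 = -66/5, σ_2 = -36/5, σ_3 = 0.
On [0, 1], with S_0(t) = a_0 + b_0·t + c_0·t² + d_0·t³: c_0 = σ_0/2 = 0, d_0 = (σ_1 - σ_0)/(6h_0) = -11/5, b_0 = Δ_0 - h_0(2σ_0 + σ_1)/6 = 66/5.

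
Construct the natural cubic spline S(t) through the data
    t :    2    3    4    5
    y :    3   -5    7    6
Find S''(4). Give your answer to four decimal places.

-28.8000

Write M_i for S''(x_i). With h_i = 1, 1, 1 and divided differences Δ_i = -8, 12, -1, the continuity of S' gives the tridiagonal system
  1·M_0 + 4·M_1 + 1·M_2 = 6(Δ_1 - Δ_0) = 120
  1·M_1 + 4·M_2 + 1·M_3 = 6(Δ_2 - Δ_1) = -78
Natural end conditions: M_0 = M_3 = 0.
Solving the tridiagonal system: M_0 = 0, M_1 = 186/5, M_2 = -144/5, M_3 = 0.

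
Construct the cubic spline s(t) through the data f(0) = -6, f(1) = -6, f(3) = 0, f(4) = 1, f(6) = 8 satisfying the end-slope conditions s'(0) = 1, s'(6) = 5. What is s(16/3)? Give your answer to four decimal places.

4.8921

Put M_i = s'' at the i-th knot. Here h = (1, 2, 1, 2) and Δ = (0, 3, 1, 7/2), so the interior equations h_(i-1)·M_(i-1) + 2(h_(i-1)+h_i)·M_i + h_i·M_(i+1) = 6(Δ_i − Δ_(i-1)) read
  1·M_0 + 6·M_1 + 2·M_2 = 6(Δ_1 - Δ_0) = 18
  2·M_1 + 6·M_2 + 1·M_3 = 6(Δ_2 - Δ_1) = -12
  1·M_2 + 6·M_3 + 2·M_4 = 6(Δ_3 - Δ_2) = 15
Clamped end conditions give two more equations: 2h_0·M_0 + h_0·M_1 = 6(Δ_0 - s'(0)) = -6 and h_3·M_3 + 2h_3·M_4 = 6(s'(6) - Δ_3) = 9.
Solving the tridiagonal system: M_0 = -529/93, M_1 = 500/93, M_2 = -797/186, M_3 = 275/93, M_4 = 287/372.
On [4, 6], s(t) = 1 + 473/372·(t - 4) + 275/186·(t - 4)² - 271/1488·(t - 4)³.
With (t - 4) = 4/3: s(16/3) = 12284/2511.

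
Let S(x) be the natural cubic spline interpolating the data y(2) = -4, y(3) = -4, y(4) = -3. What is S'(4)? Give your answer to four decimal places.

1.2500

Put σ_i = S'' at the i-th knot. Here h = (1, 1) and Δ = (0, 1), so the interior equations h_(i-1)·σ_(i-1) + 2(h_(i-1)+h_i)·σ_i + h_i·σ_(i+1) = 6(Δ_i − Δ_(i-1)) read
  1·σ_0 + 4·σ_1 + 1·σ_2 = 6(Δ_1 - Δ_0) = 6
Natural end conditions: σ_0 = σ_2 = 0.
Solving: σ_0 = 0, σ_1 = 3/2, σ_2 = 0.
On [3, 4], S'(x) = b_1 + 2c_1·(x - 3) + 3d_1·(x - 3)² with b_1 = Δ_1 - h_1(2σ_1 + σ_2)/6 = 1/2, c_1 = σ_1/2 = 3/4, d_1 = (σ_2 - σ_1)/(6h_1) = -1/4. So S'(4) = 5/4.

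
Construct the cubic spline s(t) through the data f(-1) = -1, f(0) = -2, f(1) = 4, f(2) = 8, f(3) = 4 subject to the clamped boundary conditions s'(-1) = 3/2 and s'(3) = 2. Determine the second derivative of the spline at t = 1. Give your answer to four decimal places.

-2.1250

With m_i denoting the second derivative at x_i, h_i = 1, 1, 1, 1, and Δ_i = (y_(i+1) − y_i)/h_i = -1, 6, 4, -4:
  1·m_0 + 4·m_1 + 1·m_2 = 6(Δ_1 - Δ_0) = 42
  1·m_1 + 4·m_2 + 1·m_3 = 6(Δ_2 - Δ_1) = -12
  1·m_2 + 4·m_3 + 1·m_4 = 6(Δ_3 - Δ_2) = -48
Clamped end conditions give two more equations: 2h_0·m_0 + h_0·m_1 = 6(Δ_0 - s'(-1)) = -15 and h_3·m_3 + 2h_3·m_4 = 6(s'(3) - Δ_3) = 36.
Hence m_0 = -119/8, m_1 = 59/4, m_2 = -17/8, m_3 = -73/4, m_4 = 217/8.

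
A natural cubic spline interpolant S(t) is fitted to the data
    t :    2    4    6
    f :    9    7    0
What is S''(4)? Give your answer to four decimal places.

-1.8750

Write m_i for S''(x_i). With h_i = 2, 2 and divided differences Δ_i = -1, -7/2, the continuity of S' gives the tridiagonal system
  2·m_0 + 8·m_1 + 2·m_2 = 6(Δ_1 - Δ_0) = -15
Natural end conditions: m_0 = m_2 = 0.
Solving: m_0 = 0, m_1 = -15/8, m_2 = 0.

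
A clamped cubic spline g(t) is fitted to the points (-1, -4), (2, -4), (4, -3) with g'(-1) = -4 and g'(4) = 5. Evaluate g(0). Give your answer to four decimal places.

-5.7222

Let σ_i = g''(x_i). Step sizes h_i = 3, 2; slopes of the chords Δ_i = (y_(i+1) - y_i)/h_i = 0, 1/2.
  3·σ_0 + 10·σ_1 + 2·σ_2 = 6(Δ_1 - Δ_0) = 3
Clamped end conditions give two more equations: 2h_0·σ_0 + h_0·σ_1 = 6(Δ_0 - g'(-1)) = 24 and h_1·σ_1 + 2h_1·σ_2 = 6(g'(4) - Δ_1) = 27.
Solving the tridiagonal system: σ_0 = 11/2, σ_1 = -3, σ_2 = 33/4.
On [-1, 2], g(t) = -4 - 4·(t + 1) + 11/4·(t + 1)² - 17/36·(t + 1)³.
With (t + 1) = 1: g(0) = -103/18.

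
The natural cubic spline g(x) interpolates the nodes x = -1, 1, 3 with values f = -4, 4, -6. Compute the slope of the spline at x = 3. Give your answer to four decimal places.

-7.2500

With M_i denoting the second derivative at x_i, h_i = 2, 2, and Δ_i = (y_(i+1) − y_i)/h_i = 4, -5:
  2·M_0 + 8·M_1 + 2·M_2 = 6(Δ_1 - Δ_0) = -54
Natural end conditions: M_0 = M_2 = 0.
Hence M_0 = 0, M_1 = -27/4, M_2 = 0.
On [1, 3], g'(x) = b_1 + 2c_1·(x - 1) + 3d_1·(x - 1)² with b_1 = Δ_1 - h_1(2M_1 + M_2)/6 = -1/2, c_1 = M_1/2 = -27/8, d_1 = (M_2 - M_1)/(6h_1) = 9/16. So g'(3) = -29/4.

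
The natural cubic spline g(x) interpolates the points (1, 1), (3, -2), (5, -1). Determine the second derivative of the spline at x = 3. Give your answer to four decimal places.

1.5000

Write M_i for g''(x_i). With h_i = 2, 2 and divided differences Δ_i = -3/2, 1/2, the continuity of g' gives the tridiagonal system
  2·M_0 + 8·M_1 + 2·M_2 = 6(Δ_1 - Δ_0) = 12
Natural end conditions: M_0 = M_2 = 0.
Hence M_0 = 0, M_1 = 3/2, M_2 = 0.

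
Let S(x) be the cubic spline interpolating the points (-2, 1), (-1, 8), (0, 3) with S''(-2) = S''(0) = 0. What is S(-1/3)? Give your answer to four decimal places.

5.5556

Write M_i for S''(x_i). With h_i = 1, 1 and divided differences Δ_i = 7, -5, the continuity of S' gives the tridiagonal system
  1·M_0 + 4·M_1 + 1·M_2 = 6(Δ_1 - Δ_0) = -72
Natural end conditions: M_0 = M_2 = 0.
Forward elimination and back-substitution give M_0 = 0, M_1 = -18, M_2 = 0.
On [-1, 0], S(x) = 8 + 1·(x + 1) - 9·(x + 1)² + 3·(x + 1)³.
With (x + 1) = 2/3: S(-1/3) = 50/9.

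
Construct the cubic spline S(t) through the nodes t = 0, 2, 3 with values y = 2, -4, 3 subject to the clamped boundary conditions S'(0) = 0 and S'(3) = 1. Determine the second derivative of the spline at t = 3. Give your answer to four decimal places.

Put m_i = S'' at the i-th knot. Here h = (2, 1) and Δ = (-3, 7), so the interior equations h_(i-1)·m_(i-1) + 2(h_(i-1)+h_i)·m_i + h_i·m_(i+1) = 6(Δ_i − Δ_(i-1)) read
  2·m_0 + 6·m_1 + 1·m_2 = 6(Δ_1 - Δ_0) = 60
Clamped end conditions give two more equations: 2h_0·m_0 + h_0·m_1 = 6(Δ_0 - S'(0)) = -18 and h_1·m_1 + 2h_1·m_2 = 6(S'(3) - Δ_1) = -36.
Hence m_0 = -85/6, m_1 = 58/3, m_2 = -83/3.

-27.6667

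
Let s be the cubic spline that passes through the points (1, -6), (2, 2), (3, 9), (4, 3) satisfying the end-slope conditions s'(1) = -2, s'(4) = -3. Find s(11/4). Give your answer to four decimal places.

Write M_i for s''(x_i). With h_i = 1, 1, 1 and divided differences Δ_i = 8, 7, -6, the continuity of s' gives the tridiagonal system
  1·M_0 + 4·M_1 + 1·M_2 = 6(Δ_1 - Δ_0) = -6
  1·M_1 + 4·M_2 + 1·M_3 = 6(Δ_2 - Δ_1) = -78
Clamped end conditions give two more equations: 2h_0·M_0 + h_0·M_1 = 6(Δ_0 - s'(1)) = 60 and h_2·M_2 + 2h_2·M_3 = 6(s'(4) - Δ_2) = 18.
Forward elimination and back-substitution give M_0 = 476/15, M_1 = -52/15, M_2 = -358/15, M_3 = 314/15.
On [2, 3], s(t) = 2 + 182/15·(t - 2) - 26/15·(t - 2)² - 17/5·(t - 2)³.
With (t - 2) = 3/4: s(11/4) = 2781/320.

8.6906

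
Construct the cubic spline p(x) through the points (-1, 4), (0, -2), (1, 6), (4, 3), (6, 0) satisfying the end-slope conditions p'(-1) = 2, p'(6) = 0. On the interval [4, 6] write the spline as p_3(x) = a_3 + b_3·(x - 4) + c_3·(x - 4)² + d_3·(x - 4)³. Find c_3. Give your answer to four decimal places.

Let m_i = p''(x_i). Step sizes h_i = 1, 1, 3, 2; slopes of the chords Δ_i = (y_(i+1) - y_i)/h_i = -6, 8, -1, -3/2.
  1·m_0 + 4·m_1 + 1·m_2 = 6(Δ_1 - Δ_0) = 84
  1·m_1 + 8·m_2 + 3·m_3 = 6(Δ_2 - Δ_1) = -54
  3·m_2 + 10·m_3 + 2·m_4 = 6(Δ_3 - Δ_2) = -3
Clamped end conditions give two more equations: 2h_0·m_0 + h_0·m_1 = 6(Δ_0 - p'(-1)) = -48 and h_3·m_3 + 2h_3·m_4 = 6(p'(6) - Δ_3) = 9.
Solving: m_0 = -3871/94, m_1 = 1615/47, m_2 = -1153/94, m_3 = 153/47, m_4 = 117/188.
On [4, 6], with p_3(x) = a_3 + b_3·(x - 4) + c_3·(x - 4)² + d_3·(x - 4)³: c_3 = m_3/2 = 153/94, d_3 = (m_4 - m_3)/(6h_3) = -165/752, b_3 = Δ_3 - h_3(2m_3 + m_4)/6 = -729/188.

1.6277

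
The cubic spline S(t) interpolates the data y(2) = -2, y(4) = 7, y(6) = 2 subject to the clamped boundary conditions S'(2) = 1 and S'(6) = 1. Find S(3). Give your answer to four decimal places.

2.5000

Write M_i for S''(x_i). With h_i = 2, 2 and divided differences Δ_i = 9/2, -5/2, the continuity of S' gives the tridiagonal system
  2·M_0 + 8·M_1 + 2·M_2 = 6(Δ_1 - Δ_0) = -42
Clamped end conditions give two more equations: 2h_0·M_0 + h_0·M_1 = 6(Δ_0 - S'(2)) = 21 and h_1·M_1 + 2h_1·M_2 = 6(S'(6) - Δ_1) = 21.
Hence M_0 = 21/2, M_1 = -21/2, M_2 = 21/2.
On [2, 4], S(t) = -2 + 1·(t - 2) + 21/4·(t - 2)² - 7/4·(t - 2)³.
With (t - 2) = 1: S(3) = 5/2.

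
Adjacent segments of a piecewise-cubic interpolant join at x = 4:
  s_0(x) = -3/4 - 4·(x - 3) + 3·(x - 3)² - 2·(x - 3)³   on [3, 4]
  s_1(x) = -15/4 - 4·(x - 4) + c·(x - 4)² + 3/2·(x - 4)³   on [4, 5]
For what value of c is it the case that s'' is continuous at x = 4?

s_0''(x) = 6 - 12·(x - 3), so s_0''(4) = -6. On the right, s_1''(4) = 2c, so c = -3.

-3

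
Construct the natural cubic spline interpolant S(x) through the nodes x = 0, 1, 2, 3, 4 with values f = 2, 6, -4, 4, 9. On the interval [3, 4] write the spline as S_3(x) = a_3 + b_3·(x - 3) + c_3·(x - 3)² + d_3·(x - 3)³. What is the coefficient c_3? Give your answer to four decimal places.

-7.0179

Write m_i for S''(x_i). With h_i = 1, 1, 1, 1 and divided differences Δ_i = 4, -10, 8, 5, the continuity of S' gives the tridiagonal system
  1·m_0 + 4·m_1 + 1·m_2 = 6(Δ_1 - Δ_0) = -84
  1·m_1 + 4·m_2 + 1·m_3 = 6(Δ_2 - Δ_1) = 108
  1·m_2 + 4·m_3 + 1·m_4 = 6(Δ_3 - Δ_2) = -18
Natural end conditions: m_0 = m_4 = 0.
Solving the tridiagonal system: m_0 = 0, m_1 = -855/28, m_2 = 267/7, m_3 = -393/28, m_4 = 0.
On [3, 4], with S_3(x) = a_3 + b_3·(x - 3) + c_3·(x - 3)² + d_3·(x - 3)³: c_3 = m_3/2 = -393/56, d_3 = (m_4 - m_3)/(6h_3) = 131/56, b_3 = Δ_3 - h_3(2m_3 + m_4)/6 = 271/28.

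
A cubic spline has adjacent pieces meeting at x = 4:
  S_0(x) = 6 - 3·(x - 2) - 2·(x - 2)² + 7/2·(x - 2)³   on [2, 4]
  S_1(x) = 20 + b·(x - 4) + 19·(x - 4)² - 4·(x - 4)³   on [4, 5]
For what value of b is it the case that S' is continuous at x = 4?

31

S_0'(x) = -3 - 4·(x - 2) + 21/2·(x - 2)², so S_0'(4) = 31. On the right, S_1'(4) = b, so b = 31.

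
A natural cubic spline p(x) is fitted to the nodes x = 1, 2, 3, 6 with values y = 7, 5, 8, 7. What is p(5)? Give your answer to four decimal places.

8.9104

Write σ_i for p''(x_i). With h_i = 1, 1, 3 and divided differences Δ_i = -2, 3, -1/3, the continuity of p' gives the tridiagonal system
  1·σ_0 + 4·σ_1 + 1·σ_2 = 6(Δ_1 - Δ_0) = 30
  1·σ_1 + 8·σ_2 + 3·σ_3 = 6(Δ_2 - Δ_1) = -20
Natural end conditions: σ_0 = σ_3 = 0.
Solving: σ_0 = 0, σ_1 = 260/31, σ_2 = -110/31, σ_3 = 0.
On [3, 6], p(x) = 8 + 299/93·(x - 3) - 55/31·(x - 3)² + 55/279·(x - 3)³.
With (x - 3) = 2: p(5) = 2486/279.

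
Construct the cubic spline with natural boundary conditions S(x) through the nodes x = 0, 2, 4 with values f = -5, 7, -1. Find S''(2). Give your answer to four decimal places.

-7.5000

With M_i denoting the second derivative at x_i, h_i = 2, 2, and Δ_i = (y_(i+1) − y_i)/h_i = 6, -4:
  2·M_0 + 8·M_1 + 2·M_2 = 6(Δ_1 - Δ_0) = -60
Natural end conditions: M_0 = M_2 = 0.
Hence M_0 = 0, M_1 = -15/2, M_2 = 0.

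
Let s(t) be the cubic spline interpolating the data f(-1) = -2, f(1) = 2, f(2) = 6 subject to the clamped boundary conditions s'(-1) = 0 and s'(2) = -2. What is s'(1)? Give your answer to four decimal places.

5.6667

Write M_i for s''(x_i). With h_i = 2, 1 and divided differences Δ_i = 2, 4, the continuity of s' gives the tridiagonal system
  2·M_0 + 6·M_1 + 1·M_2 = 6(Δ_1 - Δ_0) = 12
Clamped end conditions give two more equations: 2h_0·M_0 + h_0·M_1 = 6(Δ_0 - s'(-1)) = 12 and h_1·M_1 + 2h_1·M_2 = 6(s'(2) - Δ_1) = -36.
Solving the tridiagonal system: M_0 = 1/3, M_1 = 16/3, M_2 = -62/3.
On [1, 2], s'(t) = b_1 + 2c_1·(t - 1) + 3d_1·(t - 1)² with b_1 = Δ_1 - h_1(2M_1 + M_2)/6 = 17/3, c_1 = M_1/2 = 8/3, d_1 = (M_2 - M_1)/(6h_1) = -13/3. So s'(1) = 17/3.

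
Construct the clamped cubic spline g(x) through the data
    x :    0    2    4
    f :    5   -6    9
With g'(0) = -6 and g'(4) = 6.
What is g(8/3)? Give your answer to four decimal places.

-2.5556

Write M_i for g''(x_i). With h_i = 2, 2 and divided differences Δ_i = -11/2, 15/2, the continuity of g' gives the tridiagonal system
  2·M_0 + 8·M_1 + 2·M_2 = 6(Δ_1 - Δ_0) = 78
Clamped end conditions give two more equations: 2h_0·M_0 + h_0·M_1 = 6(Δ_0 - g'(0)) = 3 and h_1·M_1 + 2h_1·M_2 = 6(g'(4) - Δ_1) = -9.
Solving: M_0 = -6, M_1 = 27/2, M_2 = -9.
On [2, 4], g(x) = -6 + 3/2·(x - 2) + 27/4·(x - 2)² - 15/8·(x - 2)³.
With (x - 2) = 2/3: g(8/3) = -23/9.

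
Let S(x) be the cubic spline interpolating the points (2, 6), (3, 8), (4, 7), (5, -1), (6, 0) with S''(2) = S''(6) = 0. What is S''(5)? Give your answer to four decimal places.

17.1429

Let σ_i = S''(x_i). Step sizes h_i = 1, 1, 1, 1; slopes of the chords Δ_i = (y_(i+1) - y_i)/h_i = 2, -1, -8, 1.
  1·σ_0 + 4·σ_1 + 1·σ_2 = 6(Δ_1 - Δ_0) = -18
  1·σ_1 + 4·σ_2 + 1·σ_3 = 6(Δ_2 - Δ_1) = -42
  1·σ_2 + 4·σ_3 + 1·σ_4 = 6(Δ_3 - Δ_2) = 54
Natural end conditions: σ_0 = σ_4 = 0.
Solving: σ_0 = 0, σ_1 = -6/7, σ_2 = -102/7, σ_3 = 120/7, σ_4 = 0.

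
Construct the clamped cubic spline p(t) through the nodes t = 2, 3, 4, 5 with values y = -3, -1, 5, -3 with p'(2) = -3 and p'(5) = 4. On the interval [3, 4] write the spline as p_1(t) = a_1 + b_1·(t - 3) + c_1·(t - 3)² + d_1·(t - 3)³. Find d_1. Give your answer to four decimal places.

Write M_i for p''(x_i). With h_i = 1, 1, 1 and divided differences Δ_i = 2, 6, -8, the continuity of p' gives the tridiagonal system
  1·M_0 + 4·M_1 + 1·M_2 = 6(Δ_1 - Δ_0) = 24
  1·M_1 + 4·M_2 + 1·M_3 = 6(Δ_2 - Δ_1) = -84
Clamped end conditions give two more equations: 2h_0·M_0 + h_0·M_1 = 6(Δ_0 - p'(2)) = 30 and h_2·M_2 + 2h_2·M_3 = 6(p'(5) - Δ_2) = 72.
Solving the tridiagonal system: M_0 = 124/15, M_1 = 202/15, M_2 = -572/15, M_3 = 826/15.
On [3, 4], with p_1(t) = a_1 + b_1·(t - 3) + c_1·(t - 3)² + d_1·(t - 3)³: c_1 = M_1/2 = 101/15, d_1 = (M_2 - M_1)/(6h_1) = -43/5, b_1 = Δ_1 - h_1(2M_1 + M_2)/6 = 118/15.

-8.6000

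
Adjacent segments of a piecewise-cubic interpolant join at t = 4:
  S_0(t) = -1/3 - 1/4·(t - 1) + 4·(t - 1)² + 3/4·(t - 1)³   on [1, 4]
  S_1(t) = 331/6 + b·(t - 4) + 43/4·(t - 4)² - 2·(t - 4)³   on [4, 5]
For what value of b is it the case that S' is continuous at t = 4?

S_0'(t) = -1/4 + 8·(t - 1) + 9/4·(t - 1)², so S_0'(4) = 44. On the right, S_1'(4) = b, so b = 44.

44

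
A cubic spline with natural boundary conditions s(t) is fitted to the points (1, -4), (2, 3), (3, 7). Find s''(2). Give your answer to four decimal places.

-4.5000

Put σ_i = s'' at the i-th knot. Here h = (1, 1) and Δ = (7, 4), so the interior equations h_(i-1)·σ_(i-1) + 2(h_(i-1)+h_i)·σ_i + h_i·σ_(i+1) = 6(Δ_i − Δ_(i-1)) read
  1·σ_0 + 4·σ_1 + 1·σ_2 = 6(Δ_1 - Δ_0) = -18
Natural end conditions: σ_0 = σ_2 = 0.
Solving the tridiagonal system: σ_0 = 0, σ_1 = -9/2, σ_2 = 0.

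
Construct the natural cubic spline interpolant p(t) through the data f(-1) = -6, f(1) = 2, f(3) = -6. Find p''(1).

With M_i denoting the second derivative at x_i, h_i = 2, 2, and Δ_i = (y_(i+1) − y_i)/h_i = 4, -4:
  2·M_0 + 8·M_1 + 2·M_2 = 6(Δ_1 - Δ_0) = -48
Natural end conditions: M_0 = M_2 = 0.
Solving the tridiagonal system: M_0 = 0, M_1 = -6, M_2 = 0.

-6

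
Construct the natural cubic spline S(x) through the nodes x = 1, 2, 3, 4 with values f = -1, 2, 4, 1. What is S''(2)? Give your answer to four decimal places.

0.4000

Put σ_i = S'' at the i-th knot. Here h = (1, 1, 1) and Δ = (3, 2, -3), so the interior equations h_(i-1)·σ_(i-1) + 2(h_(i-1)+h_i)·σ_i + h_i·σ_(i+1) = 6(Δ_i − Δ_(i-1)) read
  1·σ_0 + 4·σ_1 + 1·σ_2 = 6(Δ_1 - Δ_0) = -6
  1·σ_1 + 4·σ_2 + 1·σ_3 = 6(Δ_2 - Δ_1) = -30
Natural end conditions: σ_0 = σ_3 = 0.
Solving: σ_0 = 0, σ_1 = 2/5, σ_2 = -38/5, σ_3 = 0.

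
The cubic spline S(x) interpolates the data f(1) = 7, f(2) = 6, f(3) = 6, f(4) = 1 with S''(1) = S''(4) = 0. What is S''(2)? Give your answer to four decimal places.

Put M_i = S'' at the i-th knot. Here h = (1, 1, 1) and Δ = (-1, 0, -5), so the interior equations h_(i-1)·M_(i-1) + 2(h_(i-1)+h_i)·M_i + h_i·M_(i+1) = 6(Δ_i − Δ_(i-1)) read
  1·M_0 + 4·M_1 + 1·M_2 = 6(Δ_1 - Δ_0) = 6
  1·M_1 + 4·M_2 + 1·M_3 = 6(Δ_2 - Δ_1) = -30
Natural end conditions: M_0 = M_3 = 0.
Solving: M_0 = 0, M_1 = 18/5, M_2 = -42/5, M_3 = 0.

3.6000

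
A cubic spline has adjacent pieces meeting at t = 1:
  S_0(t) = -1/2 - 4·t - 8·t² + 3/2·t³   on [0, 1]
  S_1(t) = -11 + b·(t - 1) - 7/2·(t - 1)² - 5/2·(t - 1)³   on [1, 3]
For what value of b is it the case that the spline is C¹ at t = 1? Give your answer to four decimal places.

S_0'(t) = -4 - 16·t + 9/2·t², so S_0'(1) = -31/2. On the right, S_1'(1) = b, so b = -31/2.

-15.5000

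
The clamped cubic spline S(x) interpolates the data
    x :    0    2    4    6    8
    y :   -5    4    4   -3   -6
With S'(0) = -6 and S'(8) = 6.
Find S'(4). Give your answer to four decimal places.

With M_i denoting the second derivative at x_i, h_i = 2, 2, 2, 2, and Δ_i = (y_(i+1) − y_i)/h_i = 9/2, 0, -7/2, -3/2:
  2·M_0 + 8·M_1 + 2·M_2 = 6(Δ_1 - Δ_0) = -27
  2·M_1 + 8·M_2 + 2·M_3 = 6(Δ_2 - Δ_1) = -21
  2·M_2 + 8·M_3 + 2·M_4 = 6(Δ_3 - Δ_2) = 12
Clamped end conditions give two more equations: 2h_0·M_0 + h_0·M_1 = 6(Δ_0 - S'(0)) = 63 and h_3·M_3 + 2h_3·M_4 = 6(S'(8) - Δ_3) = 45.
Hence M_0 = 2229/112, M_1 = -465/56, M_2 = -3/16, M_3 = -81/56, M_4 = 1341/112.
On [4, 6], S'(x) = b_2 + 2c_2·(x - 4) + 3d_2·(x - 4)² with b_2 = Δ_2 - h_2(2M_2 + M_3)/6 = -81/28, c_2 = M_2/2 = -3/32, d_2 = (M_3 - M_2)/(6h_2) = -47/448. So S'(4) = -81/28.

-2.8929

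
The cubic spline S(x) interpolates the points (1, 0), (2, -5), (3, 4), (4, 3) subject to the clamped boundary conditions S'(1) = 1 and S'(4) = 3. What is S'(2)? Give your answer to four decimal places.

1.5333

Write σ_i for S''(x_i). With h_i = 1, 1, 1 and divided differences Δ_i = -5, 9, -1, the continuity of S' gives the tridiagonal system
  1·σ_0 + 4·σ_1 + 1·σ_2 = 6(Δ_1 - Δ_0) = 84
  1·σ_1 + 4·σ_2 + 1·σ_3 = 6(Δ_2 - Δ_1) = -60
Clamped end conditions give two more equations: 2h_0·σ_0 + h_0·σ_1 = 6(Δ_0 - S'(1)) = -36 and h_2·σ_2 + 2h_2·σ_3 = 6(S'(4) - Δ_2) = 24.
Forward elimination and back-substitution give σ_0 = -556/15, σ_1 = 572/15, σ_2 = -472/15, σ_3 = 416/15.
On [2, 3], S'(x) = b_1 + 2c_1·(x - 2) + 3d_1·(x - 2)² with b_1 = Δ_1 - h_1(2σ_1 + σ_2)/6 = 23/15, c_1 = σ_1/2 = 286/15, d_1 = (σ_2 - σ_1)/(6h_1) = -58/5. So S'(2) = 23/15.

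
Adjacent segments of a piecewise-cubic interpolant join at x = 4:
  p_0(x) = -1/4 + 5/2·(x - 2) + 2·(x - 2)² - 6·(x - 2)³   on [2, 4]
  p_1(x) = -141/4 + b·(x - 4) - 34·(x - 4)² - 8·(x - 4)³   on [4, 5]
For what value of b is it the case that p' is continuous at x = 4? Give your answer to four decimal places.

p_0'(x) = 5/2 + 4·(x - 2) - 18·(x - 2)², so p_0'(4) = -123/2. On the right, p_1'(4) = b, so b = -123/2.

-61.5000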